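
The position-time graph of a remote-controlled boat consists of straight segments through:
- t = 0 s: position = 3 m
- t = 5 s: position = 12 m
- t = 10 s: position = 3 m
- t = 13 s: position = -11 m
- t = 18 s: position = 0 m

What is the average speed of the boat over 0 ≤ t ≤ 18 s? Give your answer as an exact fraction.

43/18 m/s

Average speed = (total path length)/(elapsed time); on a piecewise-linear x-t graph the path length is Σ|Δx|.
0–5 s: |Δx| = |12 − 3| = 9 m
5–10 s: |Δx| = |3 − 12| = 9 m
10–13 s: |Δx| = |-11 − 3| = 14 m
13–18 s: |Δx| = |0 − -11| = 11 m
Total path = 43 m; average speed = 43/18 = 43/18 m/s.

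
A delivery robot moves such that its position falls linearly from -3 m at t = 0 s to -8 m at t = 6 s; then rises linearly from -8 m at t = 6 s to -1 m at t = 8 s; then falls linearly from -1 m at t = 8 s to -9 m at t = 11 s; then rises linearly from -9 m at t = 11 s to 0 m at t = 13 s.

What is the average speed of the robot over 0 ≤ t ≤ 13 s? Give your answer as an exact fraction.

29/13 m/s

Average speed = (total path length)/(elapsed time); on a piecewise-linear x-t graph the path length is Σ|Δx|.
0–6 s: |Δx| = |-8 − -3| = 5 m
6–8 s: |Δx| = |-1 − -8| = 7 m
8–11 s: |Δx| = |-9 − -1| = 8 m
11–13 s: |Δx| = |0 − -9| = 9 m
Total path = 29 m; average speed = 29/13 = 29/13 m/s.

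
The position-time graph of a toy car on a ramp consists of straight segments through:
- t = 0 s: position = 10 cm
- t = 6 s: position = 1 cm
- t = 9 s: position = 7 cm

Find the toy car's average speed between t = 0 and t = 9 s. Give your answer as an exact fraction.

Average speed = (total path length)/(elapsed time); on a piecewise-linear x-t graph the path length is Σ|Δx|.
0–6 s: |Δx| = |1 − 10| = 9 cm
6–9 s: |Δx| = |7 − 1| = 6 cm
Total path = 15 cm; average speed = 15/9 = 5/3 cm/s.

5/3 cm/s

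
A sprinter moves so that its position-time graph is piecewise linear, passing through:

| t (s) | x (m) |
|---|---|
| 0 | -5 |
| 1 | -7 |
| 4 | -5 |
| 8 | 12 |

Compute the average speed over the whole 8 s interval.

Average speed = (total path length)/(elapsed time); on a piecewise-linear x-t graph the path length is Σ|Δx|.
0–1 s: |Δx| = |-7 − -5| = 2 m
1–4 s: |Δx| = |-5 − -7| = 2 m
4–8 s: |Δx| = |12 − -5| = 17 m
Total path = 21 m; average speed = 21/8 = 2.625 m/s.

2.625 m/s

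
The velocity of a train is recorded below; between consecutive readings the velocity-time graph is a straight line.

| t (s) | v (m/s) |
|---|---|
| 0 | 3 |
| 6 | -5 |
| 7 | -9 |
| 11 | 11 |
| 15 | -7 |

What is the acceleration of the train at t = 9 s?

Acceleration is the slope of the v-t graph on 7–11 s: (11 − -9)/(11 − 7) = 5 m/s².

5 m/s²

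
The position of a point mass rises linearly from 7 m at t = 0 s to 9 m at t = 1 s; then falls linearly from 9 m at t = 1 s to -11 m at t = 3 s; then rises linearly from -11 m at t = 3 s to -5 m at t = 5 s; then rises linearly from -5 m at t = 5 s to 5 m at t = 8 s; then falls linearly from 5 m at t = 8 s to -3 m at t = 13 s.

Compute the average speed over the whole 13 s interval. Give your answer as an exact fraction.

Average speed = (total path length)/(elapsed time); on a piecewise-linear x-t graph the path length is Σ|Δx|.
0–1 s: |Δx| = |9 − 7| = 2 m
1–3 s: |Δx| = |-11 − 9| = 20 m
3–5 s: |Δx| = |-5 − -11| = 6 m
5–8 s: |Δx| = |5 − -5| = 10 m
8–13 s: |Δx| = |-3 − 5| = 8 m
Total path = 46 m; average speed = 46/13 = 46/13 m/s.

46/13 m/s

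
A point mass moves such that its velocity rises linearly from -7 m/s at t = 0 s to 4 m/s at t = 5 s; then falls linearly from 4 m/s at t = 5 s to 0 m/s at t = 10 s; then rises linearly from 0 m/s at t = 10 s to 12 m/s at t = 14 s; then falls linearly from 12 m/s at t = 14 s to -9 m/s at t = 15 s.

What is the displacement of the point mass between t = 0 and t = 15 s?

28 m

Displacement is the signed area under the v-t curve.
0–5 s: ½(-7 + 4)(5) = -7.5 m
5–10 s: ½(4 + 0)(5) = 10 m
10–14 s: ½(0 + 12)(4) = 24 m
14–15 s: ½(12 + -9)(1) = 1.5 m
Net displacement = 28 m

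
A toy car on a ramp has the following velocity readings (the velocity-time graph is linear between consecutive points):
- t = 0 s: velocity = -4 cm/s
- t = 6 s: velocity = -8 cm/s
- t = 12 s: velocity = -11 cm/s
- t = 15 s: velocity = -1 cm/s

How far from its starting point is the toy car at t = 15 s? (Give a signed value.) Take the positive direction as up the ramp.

Displacement is the signed area under the v-t curve.
0–6 s: ½(-4 + -8)(6) = -36 cm
6–12 s: ½(-8 + -11)(6) = -57 cm
12–15 s: ½(-11 + -1)(3) = -18 cm
Net displacement = -111 cm

-111 cm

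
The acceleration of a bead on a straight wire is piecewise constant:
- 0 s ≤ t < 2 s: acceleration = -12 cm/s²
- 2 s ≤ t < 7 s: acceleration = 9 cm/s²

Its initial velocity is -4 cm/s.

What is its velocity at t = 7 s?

17 cm/s

Δv equals the area under the a-t graph; then v = v₀ + Δv.
0–2 s: -12 × 2 = -24 cm/s
2–7 s: 9 × 5 = 45 cm/s
Δv = 21 cm/s, so v(7) = -4 + (21) = 17 cm/s.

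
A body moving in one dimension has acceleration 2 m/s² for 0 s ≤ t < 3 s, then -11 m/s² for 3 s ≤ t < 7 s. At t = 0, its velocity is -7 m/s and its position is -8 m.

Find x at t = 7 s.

-112 m

On each constant-a segment, Δv = aΔt and Δx = v₀Δt + ½aΔt²; chain segment to segment.
0–3 s: v starts -7 m/s; Δx = -7·3 + ½·2·3² = -12 m; v ends -1 m/s.
3–7 s: v starts -1 m/s; Δx = -1·4 + ½·-11·4² = -92 m; v ends -45 m/s.
x(7) = -8 + Σ Δx = -112 m.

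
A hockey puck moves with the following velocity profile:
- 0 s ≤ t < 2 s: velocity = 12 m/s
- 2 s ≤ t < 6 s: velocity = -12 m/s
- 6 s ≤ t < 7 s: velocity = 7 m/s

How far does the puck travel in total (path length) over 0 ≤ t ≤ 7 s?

79 m

Total distance travelled is ∫|v| dt — sum the magnitudes of each area piece.
0–2 s: |12| × 2 = 24 m
2–6 s: |-12| × 4 = 48 m
6–7 s: |7| × 1 = 7 m
Total distance = 79 m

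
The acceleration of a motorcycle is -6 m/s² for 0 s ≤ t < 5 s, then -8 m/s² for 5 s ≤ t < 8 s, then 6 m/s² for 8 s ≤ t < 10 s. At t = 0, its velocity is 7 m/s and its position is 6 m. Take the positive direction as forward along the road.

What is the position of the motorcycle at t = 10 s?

-221 m

On each constant-a segment, Δv = aΔt and Δx = v₀Δt + ½aΔt²; chain segment to segment.
0–5 s: v starts 7 m/s; Δx = 7·5 + ½·-6·5² = -40 m; v ends -23 m/s.
5–8 s: v starts -23 m/s; Δx = -23·3 + ½·-8·3² = -105 m; v ends -47 m/s.
8–10 s: v starts -47 m/s; Δx = -47·2 + ½·6·2² = -82 m; v ends -35 m/s.
x(10) = 6 + Σ Δx = -221 m.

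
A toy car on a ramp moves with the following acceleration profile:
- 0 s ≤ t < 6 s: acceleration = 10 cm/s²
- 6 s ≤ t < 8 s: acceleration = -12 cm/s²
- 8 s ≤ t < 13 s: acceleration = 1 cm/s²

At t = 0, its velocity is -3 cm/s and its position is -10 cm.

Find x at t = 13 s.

On each constant-a segment, Δv = aΔt and Δx = v₀Δt + ½aΔt²; chain segment to segment.
0–6 s: v starts -3 cm/s; Δx = -3·6 + ½·10·6² = 162 cm; v ends 57 cm/s.
6–8 s: v starts 57 cm/s; Δx = 57·2 + ½·-12·2² = 90 cm; v ends 33 cm/s.
8–13 s: v starts 33 cm/s; Δx = 33·5 + ½·1·5² = 177.5 cm; v ends 38 cm/s.
x(13) = -10 + Σ Δx = 419.5 cm.

419.5 cm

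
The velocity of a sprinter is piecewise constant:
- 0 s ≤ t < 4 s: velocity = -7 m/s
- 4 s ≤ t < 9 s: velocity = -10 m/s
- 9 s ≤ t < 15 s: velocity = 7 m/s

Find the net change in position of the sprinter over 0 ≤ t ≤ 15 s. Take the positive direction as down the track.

-36 m

Displacement is the signed area under the v-t curve.
0–4 s: -7 × 4 = -28 m
4–9 s: -10 × 5 = -50 m
9–15 s: 7 × 6 = 42 m
Net displacement = -36 m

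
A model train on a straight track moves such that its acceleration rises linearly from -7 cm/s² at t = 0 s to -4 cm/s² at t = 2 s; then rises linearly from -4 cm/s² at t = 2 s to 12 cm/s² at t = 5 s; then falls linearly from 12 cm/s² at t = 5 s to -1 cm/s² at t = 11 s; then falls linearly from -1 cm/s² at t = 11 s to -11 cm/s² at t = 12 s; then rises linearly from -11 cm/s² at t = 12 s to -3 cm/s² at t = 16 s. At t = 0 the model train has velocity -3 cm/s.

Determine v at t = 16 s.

Δv equals the area under the a-t graph; then v = v₀ + Δv.
0–2 s: ½(-7 + -4)(2) = -11 cm/s
2–5 s: ½(-4 + 12)(3) = 12 cm/s
5–11 s: ½(12 + -1)(6) = 33 cm/s
11–12 s: ½(-1 + -11)(1) = -6 cm/s
12–16 s: ½(-11 + -3)(4) = -28 cm/s
Δv = 0 cm/s, so v(16) = -3 + (0) = -3 cm/s.

-3 cm/s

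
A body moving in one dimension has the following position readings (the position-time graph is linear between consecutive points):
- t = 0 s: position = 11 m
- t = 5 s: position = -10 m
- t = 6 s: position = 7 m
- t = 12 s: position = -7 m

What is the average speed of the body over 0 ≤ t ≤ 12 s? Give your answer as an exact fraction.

13/3 m/s

Average speed = (total path length)/(elapsed time); on a piecewise-linear x-t graph the path length is Σ|Δx|.
0–5 s: |Δx| = |-10 − 11| = 21 m
5–6 s: |Δx| = |7 − -10| = 17 m
6–12 s: |Δx| = |-7 − 7| = 14 m
Total path = 52 m; average speed = 52/12 = 13/3 m/s.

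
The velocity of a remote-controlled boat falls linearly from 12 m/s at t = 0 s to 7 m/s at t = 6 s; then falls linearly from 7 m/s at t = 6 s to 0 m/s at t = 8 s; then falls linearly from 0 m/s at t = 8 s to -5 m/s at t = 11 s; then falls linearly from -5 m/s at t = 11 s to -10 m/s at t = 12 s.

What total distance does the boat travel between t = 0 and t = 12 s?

Total distance travelled is ∫|v| dt — sum the magnitudes of each area piece.
0–6 s: |½(12 + 7)(6)| = 57 m
6–8 s: |½(7 + 0)(2)| = 7 m
8–11 s: |½(0 + -5)(3)| = 7.5 m
11–12 s: |½(-5 + -10)(1)| = 7.5 m
Total distance = 79 m

79 m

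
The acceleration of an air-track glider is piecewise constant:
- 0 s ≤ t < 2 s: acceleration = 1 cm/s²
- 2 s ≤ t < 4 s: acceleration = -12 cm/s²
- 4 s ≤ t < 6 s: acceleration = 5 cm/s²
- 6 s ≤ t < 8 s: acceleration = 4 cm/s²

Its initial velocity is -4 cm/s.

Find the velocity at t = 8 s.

Δv equals the area under the a-t graph; then v = v₀ + Δv.
0–2 s: 1 × 2 = 2 cm/s
2–4 s: -12 × 2 = -24 cm/s
4–6 s: 5 × 2 = 10 cm/s
6–8 s: 4 × 2 = 8 cm/s
Δv = -4 cm/s, so v(8) = -4 + (-4) = -8 cm/s.

-8 cm/s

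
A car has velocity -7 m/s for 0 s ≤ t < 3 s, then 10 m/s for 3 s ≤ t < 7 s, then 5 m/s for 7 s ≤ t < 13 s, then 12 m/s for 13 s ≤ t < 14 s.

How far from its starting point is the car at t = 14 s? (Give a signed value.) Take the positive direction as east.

Displacement is the signed area under the v-t curve.
0–3 s: -7 × 3 = -21 m
3–7 s: 10 × 4 = 40 m
7–13 s: 5 × 6 = 30 m
13–14 s: 12 × 1 = 12 m
Net displacement = 61 m

61 m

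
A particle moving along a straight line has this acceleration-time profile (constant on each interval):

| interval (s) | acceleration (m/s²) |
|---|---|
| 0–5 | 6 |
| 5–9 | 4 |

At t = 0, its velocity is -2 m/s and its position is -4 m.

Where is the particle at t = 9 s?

205 m

On each constant-a segment, Δv = aΔt and Δx = v₀Δt + ½aΔt²; chain segment to segment.
0–5 s: v starts -2 m/s; Δx = -2·5 + ½·6·5² = 65 m; v ends 28 m/s.
5–9 s: v starts 28 m/s; Δx = 28·4 + ½·4·4² = 144 m; v ends 44 m/s.
x(9) = -4 + Σ Δx = 205 m.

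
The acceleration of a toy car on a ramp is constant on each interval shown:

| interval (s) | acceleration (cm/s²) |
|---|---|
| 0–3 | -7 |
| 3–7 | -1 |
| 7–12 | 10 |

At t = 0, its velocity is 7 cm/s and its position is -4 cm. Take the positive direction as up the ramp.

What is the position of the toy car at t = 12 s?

On each constant-a segment, Δv = aΔt and Δx = v₀Δt + ½aΔt²; chain segment to segment.
0–3 s: v starts 7 cm/s; Δx = 7·3 + ½·-7·3² = -10.5 cm; v ends -14 cm/s.
3–7 s: v starts -14 cm/s; Δx = -14·4 + ½·-1·4² = -64 cm; v ends -18 cm/s.
7–12 s: v starts -18 cm/s; Δx = -18·5 + ½·10·5² = 35 cm; v ends 32 cm/s.
x(12) = -4 + Σ Δx = -43.5 cm.

-43.5 cm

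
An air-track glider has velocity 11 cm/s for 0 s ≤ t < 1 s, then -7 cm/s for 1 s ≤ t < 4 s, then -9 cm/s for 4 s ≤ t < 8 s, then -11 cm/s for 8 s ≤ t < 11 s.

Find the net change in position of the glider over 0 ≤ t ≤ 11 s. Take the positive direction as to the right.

Displacement is the signed area under the v-t curve.
0–1 s: 11 × 1 = 11 cm
1–4 s: -7 × 3 = -21 cm
4–8 s: -9 × 4 = -36 cm
8–11 s: -11 × 3 = -33 cm
Net displacement = -79 cm

-79 cm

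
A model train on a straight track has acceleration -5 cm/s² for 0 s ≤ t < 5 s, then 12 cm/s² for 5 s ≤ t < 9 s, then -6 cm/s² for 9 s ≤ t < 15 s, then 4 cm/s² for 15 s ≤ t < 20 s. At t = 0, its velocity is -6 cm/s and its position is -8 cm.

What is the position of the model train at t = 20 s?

-179.5 cm

On each constant-a segment, Δv = aΔt and Δx = v₀Δt + ½aΔt²; chain segment to segment.
0–5 s: v starts -6 cm/s; Δx = -6·5 + ½·-5·5² = -92.5 cm; v ends -31 cm/s.
5–9 s: v starts -31 cm/s; Δx = -31·4 + ½·12·4² = -28 cm; v ends 17 cm/s.
9–15 s: v starts 17 cm/s; Δx = 17·6 + ½·-6·6² = -6 cm; v ends -19 cm/s.
15–20 s: v starts -19 cm/s; Δx = -19·5 + ½·4·5² = -45 cm; v ends 1 cm/s.
x(20) = -8 + Σ Δx = -179.5 cm.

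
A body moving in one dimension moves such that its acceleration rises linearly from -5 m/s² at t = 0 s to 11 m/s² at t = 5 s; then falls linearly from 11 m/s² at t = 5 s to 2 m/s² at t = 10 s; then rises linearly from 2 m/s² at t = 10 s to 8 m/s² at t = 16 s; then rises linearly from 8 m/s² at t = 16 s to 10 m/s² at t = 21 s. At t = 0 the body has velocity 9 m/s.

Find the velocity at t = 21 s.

131.5 m/s

Δv equals the area under the a-t graph; then v = v₀ + Δv.
0–5 s: ½(-5 + 11)(5) = 15 m/s
5–10 s: ½(11 + 2)(5) = 32.5 m/s
10–16 s: ½(2 + 8)(6) = 30 m/s
16–21 s: ½(8 + 10)(5) = 45 m/s
Δv = 122.5 m/s, so v(21) = 9 + (122.5) = 131.5 m/s.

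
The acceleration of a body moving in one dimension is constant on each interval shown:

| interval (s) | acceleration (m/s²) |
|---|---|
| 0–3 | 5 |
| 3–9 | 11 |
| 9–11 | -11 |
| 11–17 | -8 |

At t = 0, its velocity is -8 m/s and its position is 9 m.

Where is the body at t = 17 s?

533.5 m

On each constant-a segment, Δv = aΔt and Δx = v₀Δt + ½aΔt²; chain segment to segment.
0–3 s: v starts -8 m/s; Δx = -8·3 + ½·5·3² = -1.5 m; v ends 7 m/s.
3–9 s: v starts 7 m/s; Δx = 7·6 + ½·11·6² = 240 m; v ends 73 m/s.
9–11 s: v starts 73 m/s; Δx = 73·2 + ½·-11·2² = 124 m; v ends 51 m/s.
11–17 s: v starts 51 m/s; Δx = 51·6 + ½·-8·6² = 162 m; v ends 3 m/s.
x(17) = 9 + Σ Δx = 533.5 m.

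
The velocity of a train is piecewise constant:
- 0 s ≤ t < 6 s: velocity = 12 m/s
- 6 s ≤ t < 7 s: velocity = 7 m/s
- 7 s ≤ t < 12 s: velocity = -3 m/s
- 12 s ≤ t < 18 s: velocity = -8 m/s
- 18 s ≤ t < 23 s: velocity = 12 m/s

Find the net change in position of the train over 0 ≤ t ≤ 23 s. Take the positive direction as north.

76 m

Displacement is the signed area under the v-t curve.
0–6 s: 12 × 6 = 72 m
6–7 s: 7 × 1 = 7 m
7–12 s: -3 × 5 = -15 m
12–18 s: -8 × 6 = -48 m
18–23 s: 12 × 5 = 60 m
Net displacement = 76 m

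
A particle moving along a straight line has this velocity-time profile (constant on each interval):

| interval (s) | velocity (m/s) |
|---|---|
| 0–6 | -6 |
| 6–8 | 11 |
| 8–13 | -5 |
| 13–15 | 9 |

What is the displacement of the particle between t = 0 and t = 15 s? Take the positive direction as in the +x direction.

-21 m

Displacement is the signed area under the v-t curve.
0–6 s: -6 × 6 = -36 m
6–8 s: 11 × 2 = 22 m
8–13 s: -5 × 5 = -25 m
13–15 s: 9 × 2 = 18 m
Net displacement = -21 m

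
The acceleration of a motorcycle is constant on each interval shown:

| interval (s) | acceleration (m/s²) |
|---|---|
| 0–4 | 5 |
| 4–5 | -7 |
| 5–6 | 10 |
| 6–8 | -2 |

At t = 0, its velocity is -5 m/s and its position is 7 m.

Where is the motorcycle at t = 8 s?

83.5 m

On each constant-a segment, Δv = aΔt and Δx = v₀Δt + ½aΔt²; chain segment to segment.
0–4 s: v starts -5 m/s; Δx = -5·4 + ½·5·4² = 20 m; v ends 15 m/s.
4–5 s: v starts 15 m/s; Δx = 15·1 + ½·-7·1² = 11.5 m; v ends 8 m/s.
5–6 s: v starts 8 m/s; Δx = 8·1 + ½·10·1² = 13 m; v ends 18 m/s.
6–8 s: v starts 18 m/s; Δx = 18·2 + ½·-2·2² = 32 m; v ends 14 m/s.
x(8) = 7 + Σ Δx = 83.5 m.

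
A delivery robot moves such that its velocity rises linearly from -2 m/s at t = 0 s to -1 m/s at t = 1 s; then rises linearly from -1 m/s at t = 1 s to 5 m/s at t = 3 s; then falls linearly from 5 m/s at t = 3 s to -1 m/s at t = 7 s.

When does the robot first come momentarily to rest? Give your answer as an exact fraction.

v changes sign on 1–3 s (from -1 to 5); the graph is linear there, so v = 0 at t = 1 + (1)·(3 − 1)/(5 − -1) = 4/3 s.

t = 4/3 s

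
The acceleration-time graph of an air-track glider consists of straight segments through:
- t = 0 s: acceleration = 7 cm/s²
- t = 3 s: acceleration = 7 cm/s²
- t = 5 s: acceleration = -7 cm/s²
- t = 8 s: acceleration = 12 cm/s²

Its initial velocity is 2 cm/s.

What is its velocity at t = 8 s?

Δv equals the area under the a-t graph; then v = v₀ + Δv.
0–3 s: 7 × 3 = 21 cm/s
3–5 s: ½(7 + -7)(2) = 0 cm/s
5–8 s: ½(-7 + 12)(3) = 7.5 cm/s
Δv = 28.5 cm/s, so v(8) = 2 + (28.5) = 30.5 cm/s.

30.5 cm/s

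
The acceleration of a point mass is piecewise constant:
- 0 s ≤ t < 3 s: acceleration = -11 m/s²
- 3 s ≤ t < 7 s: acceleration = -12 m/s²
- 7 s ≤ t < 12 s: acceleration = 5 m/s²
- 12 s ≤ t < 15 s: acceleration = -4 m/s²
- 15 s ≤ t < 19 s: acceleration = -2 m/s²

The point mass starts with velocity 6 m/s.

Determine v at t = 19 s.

-70 m/s

Δv equals the area under the a-t graph; then v = v₀ + Δv.
0–3 s: -11 × 3 = -33 m/s
3–7 s: -12 × 4 = -48 m/s
7–12 s: 5 × 5 = 25 m/s
12–15 s: -4 × 3 = -12 m/s
15–19 s: -2 × 4 = -8 m/s
Δv = -76 m/s, so v(19) = 6 + (-76) = -70 m/s.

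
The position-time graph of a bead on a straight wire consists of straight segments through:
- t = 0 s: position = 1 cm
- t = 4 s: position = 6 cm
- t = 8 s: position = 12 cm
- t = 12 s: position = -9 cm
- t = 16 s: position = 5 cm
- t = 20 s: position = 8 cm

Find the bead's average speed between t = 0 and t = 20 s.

Average speed = (total path length)/(elapsed time); on a piecewise-linear x-t graph the path length is Σ|Δx|.
0–4 s: |Δx| = |6 − 1| = 5 cm
4–8 s: |Δx| = |12 − 6| = 6 cm
8–12 s: |Δx| = |-9 − 12| = 21 cm
12–16 s: |Δx| = |5 − -9| = 14 cm
16–20 s: |Δx| = |8 − 5| = 3 cm
Total path = 49 cm; average speed = 49/20 = 2.45 cm/s.

2.45 cm/s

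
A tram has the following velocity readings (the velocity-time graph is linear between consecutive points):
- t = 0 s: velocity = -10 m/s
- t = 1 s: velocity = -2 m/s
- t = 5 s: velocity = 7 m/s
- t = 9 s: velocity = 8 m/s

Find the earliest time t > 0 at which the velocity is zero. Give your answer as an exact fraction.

v changes sign on 1–5 s (from -2 to 7); the graph is linear there, so v = 0 at t = 1 + (2)·(5 − 1)/(7 − -2) = 17/9 s.

t = 17/9 s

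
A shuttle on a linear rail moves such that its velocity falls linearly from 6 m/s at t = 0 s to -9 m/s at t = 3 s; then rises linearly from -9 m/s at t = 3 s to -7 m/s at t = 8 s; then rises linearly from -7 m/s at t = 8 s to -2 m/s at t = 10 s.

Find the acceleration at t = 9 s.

Acceleration is the slope of the v-t graph on 8–10 s: (-2 − -7)/(10 − 8) = 2.5 m/s².

2.5 m/s²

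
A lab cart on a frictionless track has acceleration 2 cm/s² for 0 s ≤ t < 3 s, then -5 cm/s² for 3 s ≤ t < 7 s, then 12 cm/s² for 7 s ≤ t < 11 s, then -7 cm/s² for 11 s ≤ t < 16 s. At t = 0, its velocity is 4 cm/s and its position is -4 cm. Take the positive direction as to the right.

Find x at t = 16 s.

175.5 cm

On each constant-a segment, Δv = aΔt and Δx = v₀Δt + ½aΔt²; chain segment to segment.
0–3 s: v starts 4 cm/s; Δx = 4·3 + ½·2·3² = 21 cm; v ends 10 cm/s.
3–7 s: v starts 10 cm/s; Δx = 10·4 + ½·-5·4² = 0 cm; v ends -10 cm/s.
7–11 s: v starts -10 cm/s; Δx = -10·4 + ½·12·4² = 56 cm; v ends 38 cm/s.
11–16 s: v starts 38 cm/s; Δx = 38·5 + ½·-7·5² = 102.5 cm; v ends 3 cm/s.
x(16) = -4 + Σ Δx = 175.5 cm.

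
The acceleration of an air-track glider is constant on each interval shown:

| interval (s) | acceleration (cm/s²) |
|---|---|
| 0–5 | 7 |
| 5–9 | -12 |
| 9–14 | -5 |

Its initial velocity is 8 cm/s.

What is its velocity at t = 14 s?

-30 cm/s

Δv equals the area under the a-t graph; then v = v₀ + Δv.
0–5 s: 7 × 5 = 35 cm/s
5–9 s: -12 × 4 = -48 cm/s
9–14 s: -5 × 5 = -25 cm/s
Δv = -38 cm/s, so v(14) = 8 + (-38) = -30 cm/s.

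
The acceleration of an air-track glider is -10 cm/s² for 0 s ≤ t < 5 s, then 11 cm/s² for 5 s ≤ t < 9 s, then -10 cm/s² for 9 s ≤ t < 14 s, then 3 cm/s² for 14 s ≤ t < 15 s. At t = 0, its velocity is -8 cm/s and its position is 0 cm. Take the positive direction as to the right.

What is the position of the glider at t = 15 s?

-566.5 cm

On each constant-a segment, Δv = aΔt and Δx = v₀Δt + ½aΔt²; chain segment to segment.
0–5 s: v starts -8 cm/s; Δx = -8·5 + ½·-10·5² = -165 cm; v ends -58 cm/s.
5–9 s: v starts -58 cm/s; Δx = -58·4 + ½·11·4² = -144 cm; v ends -14 cm/s.
9–14 s: v starts -14 cm/s; Δx = -14·5 + ½·-10·5² = -195 cm; v ends -64 cm/s.
14–15 s: v starts -64 cm/s; Δx = -64·1 + ½·3·1² = -62.5 cm; v ends -61 cm/s.
x(15) = 0 + Σ Δx = -566.5 cm.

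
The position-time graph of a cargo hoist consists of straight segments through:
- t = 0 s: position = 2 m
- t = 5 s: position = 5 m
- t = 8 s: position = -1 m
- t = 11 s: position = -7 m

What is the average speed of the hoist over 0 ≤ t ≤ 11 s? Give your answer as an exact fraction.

Average speed = (total path length)/(elapsed time); on a piecewise-linear x-t graph the path length is Σ|Δx|.
0–5 s: |Δx| = |5 − 2| = 3 m
5–8 s: |Δx| = |-1 − 5| = 6 m
8–11 s: |Δx| = |-7 − -1| = 6 m
Total path = 15 m; average speed = 15/11 = 15/11 m/s.

15/11 m/s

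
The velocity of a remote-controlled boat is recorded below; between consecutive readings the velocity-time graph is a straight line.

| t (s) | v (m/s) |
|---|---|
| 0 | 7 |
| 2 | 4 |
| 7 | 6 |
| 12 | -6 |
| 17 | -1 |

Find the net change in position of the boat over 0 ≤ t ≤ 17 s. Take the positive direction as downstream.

18.5 m

Displacement is the signed area under the v-t curve.
0–2 s: ½(7 + 4)(2) = 11 m
2–7 s: ½(4 + 6)(5) = 25 m
7–12 s: ½(6 + -6)(5) = 0 m
12–17 s: ½(-6 + -1)(5) = -17.5 m
Net displacement = 18.5 m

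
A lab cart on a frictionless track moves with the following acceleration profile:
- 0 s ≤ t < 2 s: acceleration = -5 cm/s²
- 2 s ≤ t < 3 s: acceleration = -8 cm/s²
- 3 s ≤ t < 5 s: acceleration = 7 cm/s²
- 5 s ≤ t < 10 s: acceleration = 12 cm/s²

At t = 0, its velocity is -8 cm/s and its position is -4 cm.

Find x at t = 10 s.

On each constant-a segment, Δv = aΔt and Δx = v₀Δt + ½aΔt²; chain segment to segment.
0–2 s: v starts -8 cm/s; Δx = -8·2 + ½·-5·2² = -26 cm; v ends -18 cm/s.
2–3 s: v starts -18 cm/s; Δx = -18·1 + ½·-8·1² = -22 cm; v ends -26 cm/s.
3–5 s: v starts -26 cm/s; Δx = -26·2 + ½·7·2² = -38 cm; v ends -12 cm/s.
5–10 s: v starts -12 cm/s; Δx = -12·5 + ½·12·5² = 90 cm; v ends 48 cm/s.
x(10) = -4 + Σ Δx = 0 cm.

0 cm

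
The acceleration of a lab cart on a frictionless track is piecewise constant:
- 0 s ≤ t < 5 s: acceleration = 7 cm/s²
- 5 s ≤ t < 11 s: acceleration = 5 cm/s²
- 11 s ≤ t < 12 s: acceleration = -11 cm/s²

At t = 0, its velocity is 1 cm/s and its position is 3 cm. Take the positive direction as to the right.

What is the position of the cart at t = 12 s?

On each constant-a segment, Δv = aΔt and Δx = v₀Δt + ½aΔt²; chain segment to segment.
0–5 s: v starts 1 cm/s; Δx = 1·5 + ½·7·5² = 92.5 cm; v ends 36 cm/s.
5–11 s: v starts 36 cm/s; Δx = 36·6 + ½·5·6² = 306 cm; v ends 66 cm/s.
11–12 s: v starts 66 cm/s; Δx = 66·1 + ½·-11·1² = 60.5 cm; v ends 55 cm/s.
x(12) = 3 + Σ Δx = 462 cm.

462 cm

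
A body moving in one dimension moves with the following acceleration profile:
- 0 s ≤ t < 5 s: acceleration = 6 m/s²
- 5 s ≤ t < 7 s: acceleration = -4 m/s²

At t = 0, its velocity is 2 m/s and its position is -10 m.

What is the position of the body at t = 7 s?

131 m

On each constant-a segment, Δv = aΔt and Δx = v₀Δt + ½aΔt²; chain segment to segment.
0–5 s: v starts 2 m/s; Δx = 2·5 + ½·6·5² = 85 m; v ends 32 m/s.
5–7 s: v starts 32 m/s; Δx = 32·2 + ½·-4·2² = 56 m; v ends 24 m/s.
x(7) = -10 + Σ Δx = 131 m.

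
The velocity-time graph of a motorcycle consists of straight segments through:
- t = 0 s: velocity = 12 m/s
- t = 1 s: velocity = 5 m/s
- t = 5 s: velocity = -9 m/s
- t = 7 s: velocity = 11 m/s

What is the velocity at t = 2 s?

On 1–5 s the graph is linear from 5 to -9 m/s: v(2) = 5 + (-9 − 5)·(2 − 1)/(5 − 1) = 1.5 m/s.

1.5 m/s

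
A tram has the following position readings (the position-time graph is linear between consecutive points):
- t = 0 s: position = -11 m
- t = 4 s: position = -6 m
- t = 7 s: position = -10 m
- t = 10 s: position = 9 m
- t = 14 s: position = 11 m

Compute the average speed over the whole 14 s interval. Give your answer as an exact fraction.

Average speed = (total path length)/(elapsed time); on a piecewise-linear x-t graph the path length is Σ|Δx|.
0–4 s: |Δx| = |-6 − -11| = 5 m
4–7 s: |Δx| = |-10 − -6| = 4 m
7–10 s: |Δx| = |9 − -10| = 19 m
10–14 s: |Δx| = |11 − 9| = 2 m
Total path = 30 m; average speed = 30/14 = 15/7 m/s.

15/7 m/s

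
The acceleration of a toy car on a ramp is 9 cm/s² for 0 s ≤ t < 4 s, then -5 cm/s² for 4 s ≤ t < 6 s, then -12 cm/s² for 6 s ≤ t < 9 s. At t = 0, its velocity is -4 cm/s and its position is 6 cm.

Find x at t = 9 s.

128 cm

On each constant-a segment, Δv = aΔt and Δx = v₀Δt + ½aΔt²; chain segment to segment.
0–4 s: v starts -4 cm/s; Δx = -4·4 + ½·9·4² = 56 cm; v ends 32 cm/s.
4–6 s: v starts 32 cm/s; Δx = 32·2 + ½·-5·2² = 54 cm; v ends 22 cm/s.
6–9 s: v starts 22 cm/s; Δx = 22·3 + ½·-12·3² = 12 cm; v ends -14 cm/s.
x(9) = 6 + Σ Δx = 128 cm.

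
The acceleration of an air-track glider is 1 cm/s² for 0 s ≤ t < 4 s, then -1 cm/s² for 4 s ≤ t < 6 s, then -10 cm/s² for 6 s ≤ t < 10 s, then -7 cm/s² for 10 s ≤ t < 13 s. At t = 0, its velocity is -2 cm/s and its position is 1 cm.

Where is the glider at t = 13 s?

On each constant-a segment, Δv = aΔt and Δx = v₀Δt + ½aΔt²; chain segment to segment.
0–4 s: v starts -2 cm/s; Δx = -2·4 + ½·1·4² = 0 cm; v ends 2 cm/s.
4–6 s: v starts 2 cm/s; Δx = 2·2 + ½·-1·2² = 2 cm; v ends 0 cm/s.
6–10 s: v starts 0 cm/s; Δx = 0·4 + ½·-10·4² = -80 cm; v ends -40 cm/s.
10–13 s: v starts -40 cm/s; Δx = -40·3 + ½·-7·3² = -151.5 cm; v ends -61 cm/s.
x(13) = 1 + Σ Δx = -228.5 cm.

-228.5 cm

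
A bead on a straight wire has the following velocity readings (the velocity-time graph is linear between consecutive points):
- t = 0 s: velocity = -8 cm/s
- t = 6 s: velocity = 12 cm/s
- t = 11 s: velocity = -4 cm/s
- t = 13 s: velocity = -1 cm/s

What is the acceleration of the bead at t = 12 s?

Acceleration is the slope of the v-t graph on 11–13 s: (-1 − -4)/(13 − 11) = 1.5 cm/s².

1.5 cm/s²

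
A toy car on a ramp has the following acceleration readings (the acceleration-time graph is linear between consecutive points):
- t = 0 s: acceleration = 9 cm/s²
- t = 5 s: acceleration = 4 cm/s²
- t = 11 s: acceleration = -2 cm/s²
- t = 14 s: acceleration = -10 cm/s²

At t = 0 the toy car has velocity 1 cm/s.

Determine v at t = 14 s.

21.5 cm/s

Δv equals the area under the a-t graph; then v = v₀ + Δv.
0–5 s: ½(9 + 4)(5) = 32.5 cm/s
5–11 s: ½(4 + -2)(6) = 6 cm/s
11–14 s: ½(-2 + -10)(3) = -18 cm/s
Δv = 20.5 cm/s, so v(14) = 1 + (20.5) = 21.5 cm/s.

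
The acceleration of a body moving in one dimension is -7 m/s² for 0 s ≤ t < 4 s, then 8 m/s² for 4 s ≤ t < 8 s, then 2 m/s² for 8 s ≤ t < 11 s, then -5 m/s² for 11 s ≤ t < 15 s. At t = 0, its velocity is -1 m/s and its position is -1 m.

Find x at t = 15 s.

On each constant-a segment, Δv = aΔt and Δx = v₀Δt + ½aΔt²; chain segment to segment.
0–4 s: v starts -1 m/s; Δx = -1·4 + ½·-7·4² = -60 m; v ends -29 m/s.
4–8 s: v starts -29 m/s; Δx = -29·4 + ½·8·4² = -52 m; v ends 3 m/s.
8–11 s: v starts 3 m/s; Δx = 3·3 + ½·2·3² = 18 m; v ends 9 m/s.
11–15 s: v starts 9 m/s; Δx = 9·4 + ½·-5·4² = -4 m; v ends -11 m/s.
x(15) = -1 + Σ Δx = -99 m.

-99 m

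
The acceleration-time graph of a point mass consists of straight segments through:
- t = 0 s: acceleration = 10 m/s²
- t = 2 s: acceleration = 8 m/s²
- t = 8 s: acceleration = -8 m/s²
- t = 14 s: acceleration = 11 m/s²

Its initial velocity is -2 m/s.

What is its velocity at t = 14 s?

25 m/s

Δv equals the area under the a-t graph; then v = v₀ + Δv.
0–2 s: ½(10 + 8)(2) = 18 m/s
2–8 s: ½(8 + -8)(6) = 0 m/s
8–14 s: ½(-8 + 11)(6) = 9 m/s
Δv = 27 m/s, so v(14) = -2 + (27) = 25 m/s.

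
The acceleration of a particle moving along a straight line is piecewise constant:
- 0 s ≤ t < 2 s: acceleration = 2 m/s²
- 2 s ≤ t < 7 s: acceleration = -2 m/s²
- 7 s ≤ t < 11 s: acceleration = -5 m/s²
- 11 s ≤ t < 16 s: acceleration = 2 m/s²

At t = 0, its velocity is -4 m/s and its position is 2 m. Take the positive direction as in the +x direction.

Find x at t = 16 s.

On each constant-a segment, Δv = aΔt and Δx = v₀Δt + ½aΔt²; chain segment to segment.
0–2 s: v starts -4 m/s; Δx = -4·2 + ½·2·2² = -4 m; v ends 0 m/s.
2–7 s: v starts 0 m/s; Δx = 0·5 + ½·-2·5² = -25 m; v ends -10 m/s.
7–11 s: v starts -10 m/s; Δx = -10·4 + ½·-5·4² = -80 m; v ends -30 m/s.
11–16 s: v starts -30 m/s; Δx = -30·5 + ½·2·5² = -125 m; v ends -20 m/s.
x(16) = 2 + Σ Δx = -232 m.

-232 m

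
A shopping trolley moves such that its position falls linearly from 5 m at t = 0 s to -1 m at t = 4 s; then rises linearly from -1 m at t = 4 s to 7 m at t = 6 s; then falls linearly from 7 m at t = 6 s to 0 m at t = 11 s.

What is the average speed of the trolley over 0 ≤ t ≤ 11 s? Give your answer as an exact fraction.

Average speed = (total path length)/(elapsed time); on a piecewise-linear x-t graph the path length is Σ|Δx|.
0–4 s: |Δx| = |-1 − 5| = 6 m
4–6 s: |Δx| = |7 − -1| = 8 m
6–11 s: |Δx| = |0 − 7| = 7 m
Total path = 21 m; average speed = 21/11 = 21/11 m/s.

21/11 m/s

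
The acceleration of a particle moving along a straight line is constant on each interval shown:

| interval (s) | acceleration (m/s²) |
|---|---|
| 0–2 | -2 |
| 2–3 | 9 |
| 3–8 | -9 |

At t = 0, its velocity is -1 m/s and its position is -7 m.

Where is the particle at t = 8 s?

-106 m

On each constant-a segment, Δv = aΔt and Δx = v₀Δt + ½aΔt²; chain segment to segment.
0–2 s: v starts -1 m/s; Δx = -1·2 + ½·-2·2² = -6 m; v ends -5 m/s.
2–3 s: v starts -5 m/s; Δx = -5·1 + ½·9·1² = -0.5 m; v ends 4 m/s.
3–8 s: v starts 4 m/s; Δx = 4·5 + ½·-9·5² = -92.5 m; v ends -41 m/s.
x(8) = -7 + Σ Δx = -106 m.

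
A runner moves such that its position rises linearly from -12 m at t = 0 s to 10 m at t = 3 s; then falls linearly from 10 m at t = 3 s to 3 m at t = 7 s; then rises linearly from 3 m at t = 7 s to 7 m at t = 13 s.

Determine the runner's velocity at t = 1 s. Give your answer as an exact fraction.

Velocity is the slope of the x-t graph on 0–3 s: (10 − -12)/(3 − 0) = 22/3 m/s.

22/3 m/s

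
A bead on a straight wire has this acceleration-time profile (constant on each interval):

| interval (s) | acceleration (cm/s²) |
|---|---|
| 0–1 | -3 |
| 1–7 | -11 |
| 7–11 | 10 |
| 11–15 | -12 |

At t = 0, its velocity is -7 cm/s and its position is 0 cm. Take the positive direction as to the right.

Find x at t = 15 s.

On each constant-a segment, Δv = aΔt and Δx = v₀Δt + ½aΔt²; chain segment to segment.
0–1 s: v starts -7 cm/s; Δx = -7·1 + ½·-3·1² = -8.5 cm; v ends -10 cm/s.
1–7 s: v starts -10 cm/s; Δx = -10·6 + ½·-11·6² = -258 cm; v ends -76 cm/s.
7–11 s: v starts -76 cm/s; Δx = -76·4 + ½·10·4² = -224 cm; v ends -36 cm/s.
11–15 s: v starts -36 cm/s; Δx = -36·4 + ½·-12·4² = -240 cm; v ends -84 cm/s.
x(15) = 0 + Σ Δx = -730.5 cm.

-730.5 cm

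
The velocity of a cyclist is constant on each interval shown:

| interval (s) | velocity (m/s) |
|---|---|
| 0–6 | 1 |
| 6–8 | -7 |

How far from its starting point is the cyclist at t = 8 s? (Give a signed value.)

Net displacement equals the area under the velocity-time graph (areas below the axis count negative).
0–6 s: 1 × 6 = 6 m
6–8 s: -7 × 2 = -14 m
Net displacement = -8 m

-8 m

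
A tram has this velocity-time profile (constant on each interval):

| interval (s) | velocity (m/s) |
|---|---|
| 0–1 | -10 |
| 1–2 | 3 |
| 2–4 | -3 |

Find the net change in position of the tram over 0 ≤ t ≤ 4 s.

Net displacement equals the area under the velocity-time graph (areas below the axis count negative).
0–1 s: -10 × 1 = -10 m
1–2 s: 3 × 1 = 3 m
2–4 s: -3 × 2 = -6 m
Net displacement = -13 m

-13 m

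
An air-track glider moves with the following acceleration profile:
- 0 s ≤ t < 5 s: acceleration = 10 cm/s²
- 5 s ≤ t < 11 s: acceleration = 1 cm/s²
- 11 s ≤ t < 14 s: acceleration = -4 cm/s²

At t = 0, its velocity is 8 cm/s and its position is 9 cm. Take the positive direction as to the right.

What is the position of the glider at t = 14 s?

On each constant-a segment, Δv = aΔt and Δx = v₀Δt + ½aΔt²; chain segment to segment.
0–5 s: v starts 8 cm/s; Δx = 8·5 + ½·10·5² = 165 cm; v ends 58 cm/s.
5–11 s: v starts 58 cm/s; Δx = 58·6 + ½·1·6² = 366 cm; v ends 64 cm/s.
11–14 s: v starts 64 cm/s; Δx = 64·3 + ½·-4·3² = 174 cm; v ends 52 cm/s.
x(14) = 9 + Σ Δx = 714 cm.

714 cm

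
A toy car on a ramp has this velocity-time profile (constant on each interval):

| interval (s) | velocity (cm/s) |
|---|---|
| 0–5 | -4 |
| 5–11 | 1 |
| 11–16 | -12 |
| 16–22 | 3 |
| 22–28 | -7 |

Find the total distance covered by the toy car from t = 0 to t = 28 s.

146 cm

Total distance travelled is ∫|v| dt — sum the magnitudes of each area piece.
0–5 s: |-4| × 5 = 20 cm
5–11 s: |1| × 6 = 6 cm
11–16 s: |-12| × 5 = 60 cm
16–22 s: |3| × 6 = 18 cm
22–28 s: |-7| × 6 = 42 cm
Total distance = 146 cm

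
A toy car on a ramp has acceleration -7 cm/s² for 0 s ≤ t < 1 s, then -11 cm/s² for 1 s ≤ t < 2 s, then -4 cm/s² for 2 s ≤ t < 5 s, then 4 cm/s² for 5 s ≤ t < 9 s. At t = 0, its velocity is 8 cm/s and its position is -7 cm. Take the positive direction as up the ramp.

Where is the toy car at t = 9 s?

-111 cm

On each constant-a segment, Δv = aΔt and Δx = v₀Δt + ½aΔt²; chain segment to segment.
0–1 s: v starts 8 cm/s; Δx = 8·1 + ½·-7·1² = 4.5 cm; v ends 1 cm/s.
1–2 s: v starts 1 cm/s; Δx = 1·1 + ½·-11·1² = -4.5 cm; v ends -10 cm/s.
2–5 s: v starts -10 cm/s; Δx = -10·3 + ½·-4·3² = -48 cm; v ends -22 cm/s.
5–9 s: v starts -22 cm/s; Δx = -22·4 + ½·4·4² = -56 cm; v ends -6 cm/s.
x(9) = -7 + Σ Δx = -111 cm.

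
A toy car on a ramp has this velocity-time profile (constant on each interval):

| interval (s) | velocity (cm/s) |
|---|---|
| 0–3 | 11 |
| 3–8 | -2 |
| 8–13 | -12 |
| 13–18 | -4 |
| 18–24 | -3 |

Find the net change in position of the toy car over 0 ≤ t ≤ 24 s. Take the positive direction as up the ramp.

-75 cm

Displacement is the signed area under the v-t curve.
0–3 s: 11 × 3 = 33 cm
3–8 s: -2 × 5 = -10 cm
8–13 s: -12 × 5 = -60 cm
13–18 s: -4 × 5 = -20 cm
18–24 s: -3 × 6 = -18 cm
Net displacement = -75 cm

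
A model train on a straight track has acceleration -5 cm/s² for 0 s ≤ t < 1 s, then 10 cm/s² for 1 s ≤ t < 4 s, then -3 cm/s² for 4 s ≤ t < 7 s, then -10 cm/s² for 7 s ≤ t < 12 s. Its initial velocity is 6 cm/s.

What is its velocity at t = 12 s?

-28 cm/s

Δv equals the area under the a-t graph; then v = v₀ + Δv.
0–1 s: -5 × 1 = -5 cm/s
1–4 s: 10 × 3 = 30 cm/s
4–7 s: -3 × 3 = -9 cm/s
7–12 s: -10 × 5 = -50 cm/s
Δv = -34 cm/s, so v(12) = 6 + (-34) = -28 cm/s.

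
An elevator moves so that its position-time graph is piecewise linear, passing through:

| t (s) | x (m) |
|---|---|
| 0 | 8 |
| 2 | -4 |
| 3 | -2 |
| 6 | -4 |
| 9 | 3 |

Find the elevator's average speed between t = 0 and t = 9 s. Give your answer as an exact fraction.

23/9 m/s

Average speed = (total path length)/(elapsed time); on a piecewise-linear x-t graph the path length is Σ|Δx|.
0–2 s: |Δx| = |-4 − 8| = 12 m
2–3 s: |Δx| = |-2 − -4| = 2 m
3–6 s: |Δx| = |-4 − -2| = 2 m
6–9 s: |Δx| = |3 − -4| = 7 m
Total path = 23 m; average speed = 23/9 = 23/9 m/s.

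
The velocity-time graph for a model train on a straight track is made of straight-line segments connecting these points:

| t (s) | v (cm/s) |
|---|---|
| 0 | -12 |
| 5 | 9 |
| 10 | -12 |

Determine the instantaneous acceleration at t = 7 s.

Acceleration is the slope of the v-t graph on 5–10 s: (-12 − 9)/(10 − 5) = -4.2 cm/s².

-4.2 cm/s²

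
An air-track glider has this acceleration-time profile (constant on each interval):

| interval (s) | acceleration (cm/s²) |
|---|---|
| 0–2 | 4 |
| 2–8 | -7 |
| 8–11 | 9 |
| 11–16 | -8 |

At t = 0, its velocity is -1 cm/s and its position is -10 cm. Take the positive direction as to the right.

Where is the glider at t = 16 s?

On each constant-a segment, Δv = aΔt and Δx = v₀Δt + ½aΔt²; chain segment to segment.
0–2 s: v starts -1 cm/s; Δx = -1·2 + ½·4·2² = 6 cm; v ends 7 cm/s.
2–8 s: v starts 7 cm/s; Δx = 7·6 + ½·-7·6² = -84 cm; v ends -35 cm/s.
8–11 s: v starts -35 cm/s; Δx = -35·3 + ½·9·3² = -64.5 cm; v ends -8 cm/s.
11–16 s: v starts -8 cm/s; Δx = -8·5 + ½·-8·5² = -140 cm; v ends -48 cm/s.
x(16) = -10 + Σ Δx = -292.5 cm.

-292.5 cm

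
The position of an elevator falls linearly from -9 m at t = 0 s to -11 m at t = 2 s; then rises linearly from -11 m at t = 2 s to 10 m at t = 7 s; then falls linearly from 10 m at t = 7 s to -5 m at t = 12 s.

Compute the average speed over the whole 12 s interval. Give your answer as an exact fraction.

Average speed = (total path length)/(elapsed time); on a piecewise-linear x-t graph the path length is Σ|Δx|.
0–2 s: |Δx| = |-11 − -9| = 2 m
2–7 s: |Δx| = |10 − -11| = 21 m
7–12 s: |Δx| = |-5 − 10| = 15 m
Total path = 38 m; average speed = 38/12 = 19/6 m/s.

19/6 m/s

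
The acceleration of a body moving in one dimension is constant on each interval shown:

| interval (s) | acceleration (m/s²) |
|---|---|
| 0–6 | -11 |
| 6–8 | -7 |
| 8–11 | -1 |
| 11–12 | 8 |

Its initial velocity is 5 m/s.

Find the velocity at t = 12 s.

Δv equals the area under the a-t graph; then v = v₀ + Δv.
0–6 s: -11 × 6 = -66 m/s
6–8 s: -7 × 2 = -14 m/s
8–11 s: -1 × 3 = -3 m/s
11–12 s: 8 × 1 = 8 m/s
Δv = -75 m/s, so v(12) = 5 + (-75) = -70 m/s.

-70 m/s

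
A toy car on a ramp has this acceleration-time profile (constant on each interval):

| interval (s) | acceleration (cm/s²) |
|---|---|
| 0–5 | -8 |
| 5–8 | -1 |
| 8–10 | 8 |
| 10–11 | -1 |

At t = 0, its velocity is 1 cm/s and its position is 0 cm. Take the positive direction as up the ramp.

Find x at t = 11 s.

-311 cm

On each constant-a segment, Δv = aΔt and Δx = v₀Δt + ½aΔt²; chain segment to segment.
0–5 s: v starts 1 cm/s; Δx = 1·5 + ½·-8·5² = -95 cm; v ends -39 cm/s.
5–8 s: v starts -39 cm/s; Δx = -39·3 + ½·-1·3² = -121.5 cm; v ends -42 cm/s.
8–10 s: v starts -42 cm/s; Δx = -42·2 + ½·8·2² = -68 cm; v ends -26 cm/s.
10–11 s: v starts -26 cm/s; Δx = -26·1 + ½·-1·1² = -26.5 cm; v ends -27 cm/s.
x(11) = 0 + Σ Δx = -311 cm.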